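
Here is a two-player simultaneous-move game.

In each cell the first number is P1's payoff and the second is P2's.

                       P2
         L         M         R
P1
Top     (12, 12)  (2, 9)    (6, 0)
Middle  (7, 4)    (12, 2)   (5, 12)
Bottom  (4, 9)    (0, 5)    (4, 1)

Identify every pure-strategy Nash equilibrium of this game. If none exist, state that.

P1 against L: payoffs 12, 7, 4 → best response Top.
P1 against M: payoffs 2, 12, 0 → best response Middle.
P1 against R: payoffs 6, 5, 4 → best response Top.
P2 against Top: payoffs 12, 9, 0 → best response L.
P2 against Middle: payoffs 4, 2, 12 → best response R.
P2 against Bottom: payoffs 9, 5, 1 → best response L.
Mutual best responses: (Top, L).

The unique pure-strategy Nash equilibrium is (Top, L).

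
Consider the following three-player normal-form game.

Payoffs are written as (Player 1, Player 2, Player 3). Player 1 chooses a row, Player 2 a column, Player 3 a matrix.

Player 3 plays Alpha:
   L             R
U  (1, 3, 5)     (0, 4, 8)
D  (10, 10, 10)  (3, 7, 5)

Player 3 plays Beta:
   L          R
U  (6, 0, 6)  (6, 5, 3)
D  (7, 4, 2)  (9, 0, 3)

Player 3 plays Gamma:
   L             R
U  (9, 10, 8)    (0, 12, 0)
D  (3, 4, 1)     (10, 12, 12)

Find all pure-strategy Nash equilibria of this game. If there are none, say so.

(D, L, Alpha); (D, R, Gamma)

Player 1 against (L, Alpha): payoffs 1, 10 → best response D.
Player 1 against (L, Beta): payoffs 6, 7 → best response D.
Player 1 against (L, Gamma): payoffs 9, 3 → best response U.
Player 1 against (R, Alpha): payoffs 0, 3 → best response D.
Player 1 against (R, Beta): payoffs 6, 9 → best response D.
Player 1 against (R, Gamma): payoffs 0, 10 → best response D.
Player 2 against (U, Alpha): payoffs 3, 4 → best response R.
Player 2 against (U, Beta): payoffs 0, 5 → best response R.
Player 2 against (U, Gamma): payoffs 10, 12 → best response R.
Player 2 against (D, Alpha): payoffs 10, 7 → best response L.
Player 2 against (D, Beta): payoffs 4, 0 → best response L.
Player 2 against (D, Gamma): payoffs 4, 12 → best response R.
Player 3 against (U, L): payoffs 5, 6, 8 → best response Gamma.
Player 3 against (U, R): payoffs 8, 3, 0 → best response Alpha.
Player 3 against (D, L): payoffs 10, 2, 1 → best response Alpha.
Player 3 against (D, R): payoffs 5, 3, 12 → best response Gamma.
Mutual best responses: (D, L, Alpha); (D, R, Gamma).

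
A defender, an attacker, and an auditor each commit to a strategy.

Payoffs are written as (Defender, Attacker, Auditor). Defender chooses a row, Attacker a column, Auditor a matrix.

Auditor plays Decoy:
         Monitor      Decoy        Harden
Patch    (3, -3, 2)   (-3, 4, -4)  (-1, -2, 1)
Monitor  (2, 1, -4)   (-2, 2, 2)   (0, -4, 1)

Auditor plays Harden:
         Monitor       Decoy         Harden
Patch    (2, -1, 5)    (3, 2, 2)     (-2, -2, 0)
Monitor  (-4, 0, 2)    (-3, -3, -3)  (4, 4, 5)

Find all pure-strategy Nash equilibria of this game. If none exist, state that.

(Patch, Monitor, Decoy): Attacker can switch to Decoy (-3 → 4). Not NE.
(Patch, Monitor, Harden): Attacker can switch to Decoy (-1 → 2). Not NE.
(Patch, Decoy, Decoy): Defender can switch to Monitor (-3 → -2). Not NE.
(Patch, Decoy, Harden): Defender gets 3, best alternative -3; Attacker gets 2, best alternative -1; Auditor gets 2, best alternative -4. No profitable deviation — NE.
(Patch, Harden, Decoy): Defender can switch to Monitor (-1 → 0). Not NE.
(Patch, Harden, Harden): Defender can switch to Monitor (-2 → 4). Not NE.
(Monitor, Monitor, Decoy): Defender can switch to Patch (2 → 3). Not NE.
(Monitor, Monitor, Harden): Defender can switch to Patch (-4 → 2). Not NE.
(Monitor, Decoy, Decoy): Defender gets -2, best alternative -3; Attacker gets 2, best alternative 1; Auditor gets 2, best alternative -3. No profitable deviation — NE.
(Monitor, Decoy, Harden): Defender can switch to Patch (-3 → 3). Not NE.
(Monitor, Harden, Decoy): Attacker can switch to Monitor (-4 → 1). Not NE.
(Monitor, Harden, Harden): Defender gets 4, best alternative -2; Attacker gets 4, best alternative 0; Auditor gets 5, best alternative 1. No profitable deviation — NE.

(Patch, Decoy, Harden); (Monitor, Decoy, Decoy); (Monitor, Harden, Harden)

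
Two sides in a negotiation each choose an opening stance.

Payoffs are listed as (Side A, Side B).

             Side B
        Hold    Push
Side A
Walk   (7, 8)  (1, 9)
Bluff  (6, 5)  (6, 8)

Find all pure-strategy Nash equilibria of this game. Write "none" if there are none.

(Walk, Hold): Side B can switch to Push (8 → 9). Not NE.
(Walk, Push): Side A can switch to Bluff (1 → 6). Not NE.
(Bluff, Hold): Side A can switch to Walk (6 → 7). Not NE.
(Bluff, Push): Side A gets 6, best alternative 1; Side B gets 8, best alternative 5. No profitable deviation — NE.

(Bluff, Push)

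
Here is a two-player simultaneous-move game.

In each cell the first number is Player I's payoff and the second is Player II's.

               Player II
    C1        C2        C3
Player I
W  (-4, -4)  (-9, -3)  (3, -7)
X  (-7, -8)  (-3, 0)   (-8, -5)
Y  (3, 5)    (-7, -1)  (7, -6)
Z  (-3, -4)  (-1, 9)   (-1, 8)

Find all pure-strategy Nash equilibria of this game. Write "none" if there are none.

Pure-strategy Nash equilibria: (Y, C1) and (Z, C2)

Check each profile: it is a Nash equilibrium iff no player can strictly gain by switching unilaterally.
(W, C1): Player I can switch to Y (-4 → 3). Not NE.
(W, C2): Player I can switch to X (-9 → -3). Not NE.
(W, C3): Player I can switch to Y (3 → 7). Not NE.
(X, C1): Player I can switch to W (-7 → -4). Not NE.
(X, C2): Player I can switch to Z (-3 → -1). Not NE.
(X, C3): Player I can switch to W (-8 → 3). Not NE.
(Y, C1): Player I gets 3, best alternative -3; Player II gets 5, best alternative -1. No profitable deviation — NE.
(Y, C2): Player I can switch to X (-7 → -3). Not NE.
(Y, C3): Player II can switch to C1 (-6 → 5). Not NE.
(Z, C2): Player I gets -1, best alternative -3; Player II gets 9, best alternative 8. No profitable deviation — NE.
(The remaining 2 profiles each have a profitable deviation by the same check.)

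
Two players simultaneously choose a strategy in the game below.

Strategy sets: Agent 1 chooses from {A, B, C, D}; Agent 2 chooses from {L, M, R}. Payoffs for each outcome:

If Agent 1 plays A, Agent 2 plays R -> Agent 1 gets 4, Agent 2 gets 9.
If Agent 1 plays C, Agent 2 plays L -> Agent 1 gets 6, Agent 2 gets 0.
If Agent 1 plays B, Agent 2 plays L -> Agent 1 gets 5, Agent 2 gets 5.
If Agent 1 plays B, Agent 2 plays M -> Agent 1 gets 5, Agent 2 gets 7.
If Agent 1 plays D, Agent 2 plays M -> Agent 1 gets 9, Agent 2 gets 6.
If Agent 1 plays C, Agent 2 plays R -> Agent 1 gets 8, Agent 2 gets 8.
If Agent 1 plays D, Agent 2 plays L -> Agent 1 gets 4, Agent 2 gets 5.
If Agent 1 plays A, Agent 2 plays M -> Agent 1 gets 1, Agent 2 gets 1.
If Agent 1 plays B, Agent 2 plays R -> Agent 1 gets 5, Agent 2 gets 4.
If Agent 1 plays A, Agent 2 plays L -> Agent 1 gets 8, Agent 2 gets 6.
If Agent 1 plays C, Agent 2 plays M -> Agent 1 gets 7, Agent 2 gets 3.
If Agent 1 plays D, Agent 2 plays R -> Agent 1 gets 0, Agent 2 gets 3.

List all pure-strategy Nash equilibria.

Pure-strategy Nash equilibria: (C, R) and (D, M)

Mark each player's best response to every combination of opponents' strategies; a profile where every player is best-responding is a pure Nash equilibrium.
Agent 1 against L: payoffs 8, 5, 6, 4 → best response A.
Agent 1 against M: payoffs 1, 5, 7, 9 → best response D.
Agent 1 against R: payoffs 4, 5, 8, 0 → best response C.
Agent 2 against A: payoffs 6, 1, 9 → best response R.
Agent 2 against B: payoffs 5, 7, 4 → best response M.
Agent 2 against C: payoffs 0, 3, 8 → best response R.
Agent 2 against D: payoffs 5, 6, 3 → best response M.
Mutual best responses: (C, R); (D, M).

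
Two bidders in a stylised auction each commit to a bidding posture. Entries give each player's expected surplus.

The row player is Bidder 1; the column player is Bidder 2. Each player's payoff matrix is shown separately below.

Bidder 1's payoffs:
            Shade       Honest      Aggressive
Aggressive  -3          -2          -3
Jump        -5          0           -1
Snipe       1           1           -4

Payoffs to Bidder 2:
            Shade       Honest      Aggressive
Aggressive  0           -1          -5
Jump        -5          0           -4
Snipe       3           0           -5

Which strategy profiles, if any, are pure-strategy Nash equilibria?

For each strategy profile, look for a profitable unilateral deviation.
(Aggressive, Shade): Bidder 1 can switch to Snipe (-3 → 1). Not NE.
(Aggressive, Honest): Bidder 1 can switch to Jump (-2 → 0). Not NE.
(Aggressive, Aggressive): Bidder 1 can switch to Jump (-3 → -1). Not NE.
(Jump, Shade): Bidder 1 can switch to Aggressive (-5 → -3). Not NE.
(Jump, Honest): Bidder 1 can switch to Snipe (0 → 1). Not NE.
(Jump, Aggressive): Bidder 2 can switch to Honest (-4 → 0). Not NE.
(Snipe, Shade): Bidder 1 gets 1, best alternative -3; Bidder 2 gets 3, best alternative 0. No profitable deviation — NE.
(Snipe, Honest): Bidder 2 can switch to Shade (0 → 3). Not NE.
(Snipe, Aggressive): Bidder 1 can switch to Aggressive (-4 → -3). Not NE.

The unique pure-strategy Nash equilibrium is (Snipe, Shade).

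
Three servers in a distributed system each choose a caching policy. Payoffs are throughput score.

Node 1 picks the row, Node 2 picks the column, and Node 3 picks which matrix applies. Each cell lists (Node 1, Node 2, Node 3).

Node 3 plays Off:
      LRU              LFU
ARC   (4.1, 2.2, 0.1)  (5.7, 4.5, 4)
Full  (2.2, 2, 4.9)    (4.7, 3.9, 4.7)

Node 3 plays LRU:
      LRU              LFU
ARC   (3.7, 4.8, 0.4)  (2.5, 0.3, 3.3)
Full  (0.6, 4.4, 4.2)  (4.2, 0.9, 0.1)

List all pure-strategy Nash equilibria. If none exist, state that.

(ARC, LRU, LRU), (ARC, LFU, Off)

Node 1 against (LRU, Off): payoffs 4.1, 2.2 → best response ARC.
Node 1 against (LRU, LRU): payoffs 3.7, 0.6 → best response ARC.
Node 1 against (LFU, Off): payoffs 5.7, 4.7 → best response ARC.
Node 1 against (LFU, LRU): payoffs 2.5, 4.2 → best response Full.
Node 2 against (ARC, Off): payoffs 2.2, 4.5 → best response LFU.
Node 2 against (ARC, LRU): payoffs 4.8, 0.3 → best response LRU.
Node 2 against (Full, Off): payoffs 2, 3.9 → best response LFU.
Node 2 against (Full, LRU): payoffs 4.4, 0.9 → best response LRU.
Node 3 against (ARC, LRU): payoffs 0.1, 0.4 → best response LRU.
Node 3 against (ARC, LFU): payoffs 4, 3.3 → best response Off.
Node 3 against (Full, LRU): payoffs 4.9, 4.2 → best response Off.
Node 3 against (Full, LFU): payoffs 4.7, 0.1 → best response Off.
Mutual best responses: (ARC, LRU, LRU); (ARC, LFU, Off).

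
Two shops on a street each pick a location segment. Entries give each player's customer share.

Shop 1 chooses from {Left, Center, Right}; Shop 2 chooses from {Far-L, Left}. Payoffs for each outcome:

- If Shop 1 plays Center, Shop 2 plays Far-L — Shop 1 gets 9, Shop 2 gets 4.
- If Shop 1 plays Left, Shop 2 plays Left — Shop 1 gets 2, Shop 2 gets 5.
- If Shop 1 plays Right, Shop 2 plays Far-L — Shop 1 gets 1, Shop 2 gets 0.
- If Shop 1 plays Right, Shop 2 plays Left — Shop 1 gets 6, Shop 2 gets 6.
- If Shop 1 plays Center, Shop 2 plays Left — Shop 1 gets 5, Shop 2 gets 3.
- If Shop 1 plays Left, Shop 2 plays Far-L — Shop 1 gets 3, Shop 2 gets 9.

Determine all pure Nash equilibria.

Pure-strategy Nash equilibria: (Center, Far-L); (Right, Left)

(Left, Far-L): Shop 1 can switch to Center (3 → 9). Not NE.
(Left, Left): Shop 1 can switch to Center (2 → 5). Not NE.
(Center, Far-L): Shop 1 gets 9, best alternative 3; Shop 2 gets 4, best alternative 3. No profitable deviation — NE.
(Center, Left): Shop 1 can switch to Right (5 → 6). Not NE.
(Right, Far-L): Shop 1 can switch to Left (1 → 3). Not NE.
(Right, Left): Shop 1 gets 6, best alternative 5; Shop 2 gets 6, best alternative 0. No profitable deviation — NE.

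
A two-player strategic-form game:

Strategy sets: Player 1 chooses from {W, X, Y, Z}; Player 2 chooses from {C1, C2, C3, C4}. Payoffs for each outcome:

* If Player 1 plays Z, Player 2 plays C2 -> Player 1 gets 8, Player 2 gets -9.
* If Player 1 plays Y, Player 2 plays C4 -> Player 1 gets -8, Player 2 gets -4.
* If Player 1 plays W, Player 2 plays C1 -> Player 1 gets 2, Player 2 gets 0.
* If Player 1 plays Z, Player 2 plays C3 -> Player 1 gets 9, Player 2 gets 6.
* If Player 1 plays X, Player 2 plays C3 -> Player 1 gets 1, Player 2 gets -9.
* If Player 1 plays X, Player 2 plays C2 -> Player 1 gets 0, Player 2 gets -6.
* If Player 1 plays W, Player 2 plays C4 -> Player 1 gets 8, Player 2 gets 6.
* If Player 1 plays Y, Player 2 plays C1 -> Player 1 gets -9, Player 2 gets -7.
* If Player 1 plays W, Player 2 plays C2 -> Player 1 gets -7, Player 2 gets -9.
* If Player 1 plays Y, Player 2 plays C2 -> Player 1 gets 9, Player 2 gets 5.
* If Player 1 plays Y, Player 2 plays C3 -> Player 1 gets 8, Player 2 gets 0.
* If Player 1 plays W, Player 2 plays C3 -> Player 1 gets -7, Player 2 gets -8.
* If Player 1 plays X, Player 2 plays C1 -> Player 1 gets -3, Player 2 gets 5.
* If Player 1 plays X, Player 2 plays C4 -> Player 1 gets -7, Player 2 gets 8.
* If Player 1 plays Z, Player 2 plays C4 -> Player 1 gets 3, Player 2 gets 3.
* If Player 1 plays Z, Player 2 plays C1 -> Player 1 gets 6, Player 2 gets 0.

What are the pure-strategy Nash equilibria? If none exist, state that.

(W, C4); (Y, C2); (Z, C3)

Player 1 against C1: payoffs 2, -3, -9, 6 → best response Z.
Player 1 against C2: payoffs -7, 0, 9, 8 → best response Y.
Player 1 against C3: payoffs -7, 1, 8, 9 → best response Z.
Player 1 against C4: payoffs 8, -7, -8, 3 → best response W.
Player 2 against W: payoffs 0, -9, -8, 6 → best response C4.
Player 2 against X: payoffs 5, -6, -9, 8 → best response C4.
Player 2 against Y: payoffs -7, 5, 0, -4 → best response C2.
Player 2 against Z: payoffs 0, -9, 6, 3 → best response C3.
Mutual best responses: (W, C4); (Y, C2); (Z, C3).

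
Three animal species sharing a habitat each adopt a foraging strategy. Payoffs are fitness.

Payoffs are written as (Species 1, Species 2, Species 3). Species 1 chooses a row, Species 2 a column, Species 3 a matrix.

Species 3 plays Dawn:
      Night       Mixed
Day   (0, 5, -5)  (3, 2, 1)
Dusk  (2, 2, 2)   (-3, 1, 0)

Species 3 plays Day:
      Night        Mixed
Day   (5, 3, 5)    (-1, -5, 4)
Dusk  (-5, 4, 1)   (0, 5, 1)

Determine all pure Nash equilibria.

(Day, Night, Day), (Dusk, Night, Dawn), (Dusk, Mixed, Day)

Species 1 against (Night, Dawn): payoffs 0, 2 → best response Dusk.
Species 1 against (Night, Day): payoffs 5, -5 → best response Day.
Species 1 against (Mixed, Dawn): payoffs 3, -3 → best response Day.
Species 1 against (Mixed, Day): payoffs -1, 0 → best response Dusk.
Species 2 against (Day, Dawn): payoffs 5, 2 → best response Night.
Species 2 against (Day, Day): payoffs 3, -5 → best response Night.
Species 2 against (Dusk, Dawn): payoffs 2, 1 → best response Night.
Species 2 against (Dusk, Day): payoffs 4, 5 → best response Mixed.
Species 3 against (Day, Night): payoffs -5, 5 → best response Day.
Species 3 against (Day, Mixed): payoffs 1, 4 → best response Day.
Species 3 against (Dusk, Night): payoffs 2, 1 → best response Dawn.
Species 3 against (Dusk, Mixed): payoffs 0, 1 → best response Day.
Mutual best responses: (Day, Night, Day); (Dusk, Night, Dawn); (Dusk, Mixed, Day).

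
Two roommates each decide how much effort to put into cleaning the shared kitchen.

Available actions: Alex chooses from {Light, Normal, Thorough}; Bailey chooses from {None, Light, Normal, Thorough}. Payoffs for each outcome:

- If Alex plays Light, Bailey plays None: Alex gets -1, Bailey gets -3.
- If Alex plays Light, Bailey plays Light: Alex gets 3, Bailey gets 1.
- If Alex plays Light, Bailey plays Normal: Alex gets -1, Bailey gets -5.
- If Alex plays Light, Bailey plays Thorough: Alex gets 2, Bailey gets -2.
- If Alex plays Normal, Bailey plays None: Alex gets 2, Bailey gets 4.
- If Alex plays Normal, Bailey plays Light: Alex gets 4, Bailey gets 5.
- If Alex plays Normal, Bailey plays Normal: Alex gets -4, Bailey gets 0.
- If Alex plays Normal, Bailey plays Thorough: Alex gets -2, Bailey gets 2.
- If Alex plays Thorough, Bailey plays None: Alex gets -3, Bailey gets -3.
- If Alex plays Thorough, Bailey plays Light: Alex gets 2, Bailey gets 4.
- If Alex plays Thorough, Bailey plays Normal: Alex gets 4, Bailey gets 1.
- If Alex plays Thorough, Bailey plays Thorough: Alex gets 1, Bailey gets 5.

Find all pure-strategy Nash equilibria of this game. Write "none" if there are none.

The unique pure-strategy Nash equilibrium is (Normal, Light).

For each strategy profile, look for a profitable unilateral deviation.
(Light, None): Alex can switch to Normal (-1 → 2). Not NE.
(Light, Light): Alex can switch to Normal (3 → 4). Not NE.
(Light, Normal): Alex can switch to Thorough (-1 → 4). Not NE.
(Light, Thorough): Bailey can switch to Light (-2 → 1). Not NE.
(Normal, None): Bailey can switch to Light (4 → 5). Not NE.
(Normal, Light): Alex gets 4, best alternative 3; Bailey gets 5, best alternative 4. No profitable deviation — NE.
(Normal, Normal): Alex can switch to Light (-4 → -1). Not NE.
(Normal, Thorough): Alex can switch to Light (-2 → 2). Not NE.
(Thorough, None): Alex can switch to Light (-3 → -1). Not NE.
(The remaining 3 profiles each have a profitable deviation by the same check.)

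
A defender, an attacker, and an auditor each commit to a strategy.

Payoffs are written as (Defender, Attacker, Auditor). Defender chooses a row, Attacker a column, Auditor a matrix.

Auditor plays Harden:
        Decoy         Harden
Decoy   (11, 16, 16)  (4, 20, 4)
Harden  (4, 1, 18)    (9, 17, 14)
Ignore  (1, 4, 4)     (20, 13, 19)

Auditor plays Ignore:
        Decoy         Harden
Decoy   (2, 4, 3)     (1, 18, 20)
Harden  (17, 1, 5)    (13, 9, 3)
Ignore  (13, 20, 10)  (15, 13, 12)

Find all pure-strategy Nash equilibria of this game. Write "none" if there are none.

Pure NE: (Ignore, Harden, Harden)

Defender against (Decoy, Harden): payoffs 11, 4, 1 → best response Decoy.
Defender against (Decoy, Ignore): payoffs 2, 17, 13 → best response Harden.
Defender against (Harden, Harden): payoffs 4, 9, 20 → best response Ignore.
Defender against (Harden, Ignore): payoffs 1, 13, 15 → best response Ignore.
Attacker against (Decoy, Harden): payoffs 16, 20 → best response Harden.
Attacker against (Decoy, Ignore): payoffs 4, 18 → best response Harden.
Attacker against (Harden, Harden): payoffs 1, 17 → best response Harden.
Attacker against (Harden, Ignore): payoffs 1, 9 → best response Harden.
Attacker against (Ignore, Harden): payoffs 4, 13 → best response Harden.
Attacker against (Ignore, Ignore): payoffs 20, 13 → best response Decoy.
Auditor against (Decoy, Decoy): payoffs 16, 3 → best response Harden.
Auditor against (Decoy, Harden): payoffs 4, 20 → best response Ignore.
Auditor against (Harden, Decoy): payoffs 18, 5 → best response Harden.
Auditor against (Harden, Harden): payoffs 14, 3 → best response Harden.
Auditor against (Ignore, Decoy): payoffs 4, 10 → best response Ignore.
Auditor against (Ignore, Harden): payoffs 19, 12 → best response Harden.
Mutual best responses: (Ignore, Harden, Harden).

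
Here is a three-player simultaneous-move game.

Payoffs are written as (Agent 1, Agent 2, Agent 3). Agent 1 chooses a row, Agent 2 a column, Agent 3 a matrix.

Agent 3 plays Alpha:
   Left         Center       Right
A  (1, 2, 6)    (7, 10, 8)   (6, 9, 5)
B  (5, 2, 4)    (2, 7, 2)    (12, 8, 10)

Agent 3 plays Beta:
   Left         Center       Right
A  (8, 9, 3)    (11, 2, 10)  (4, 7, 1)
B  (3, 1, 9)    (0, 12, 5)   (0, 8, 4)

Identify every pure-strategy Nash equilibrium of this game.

(A, Left, Alpha): Agent 1 can switch to B (1 → 5). Not NE.
(A, Left, Beta): Agent 3 can switch to Alpha (3 → 6). Not NE.
(A, Center, Alpha): Agent 3 can switch to Beta (8 → 10). Not NE.
(A, Center, Beta): Agent 2 can switch to Left (2 → 9). Not NE.
(A, Right, Alpha): Agent 1 can switch to B (6 → 12). Not NE.
(A, Right, Beta): Agent 2 can switch to Left (7 → 9). Not NE.
(B, Left, Alpha): Agent 2 can switch to Center (2 → 7). Not NE.
(B, Left, Beta): Agent 1 can switch to A (3 → 8). Not NE.
(B, Center, Alpha): Agent 1 can switch to A (2 → 7). Not NE.
(B, Center, Beta): Agent 1 can switch to A (0 → 11). Not NE.
(B, Right, Alpha): Agent 1 gets 12, best alternative 6; Agent 2 gets 8, best alternative 7; Agent 3 gets 10, best alternative 4. No profitable deviation — NE.
(B, Right, Beta): Agent 1 can switch to A (0 → 4). Not NE.

Pure NE: (B, Right, Alpha)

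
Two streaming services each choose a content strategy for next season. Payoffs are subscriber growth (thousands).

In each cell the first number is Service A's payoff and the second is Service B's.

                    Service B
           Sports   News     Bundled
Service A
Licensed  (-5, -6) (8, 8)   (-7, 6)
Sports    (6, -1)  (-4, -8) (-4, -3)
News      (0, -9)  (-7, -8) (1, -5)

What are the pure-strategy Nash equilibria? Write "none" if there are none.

The pure Nash equilibria are (Licensed, News); (Sports, Sports); (News, Bundled).

Check each profile: it is a Nash equilibrium iff no player can strictly gain by switching unilaterally.
(Licensed, Sports): Service A can switch to Sports (-5 → 6). Not NE.
(Licensed, News): Service A gets 8, best alternative -4; Service B gets 8, best alternative 6. No profitable deviation — NE.
(Licensed, Bundled): Service A can switch to Sports (-7 → -4). Not NE.
(Sports, Sports): Service A gets 6, best alternative 0; Service B gets -1, best alternative -3. No profitable deviation — NE.
(Sports, News): Service A can switch to Licensed (-4 → 8). Not NE.
(Sports, Bundled): Service A can switch to News (-4 → 1). Not NE.
(News, Sports): Service A can switch to Sports (0 → 6). Not NE.
(News, News): Service A can switch to Licensed (-7 → 8). Not NE.
(News, Bundled): Service A gets 1, best alternative -4; Service B gets -5, best alternative -8. No profitable deviation — NE.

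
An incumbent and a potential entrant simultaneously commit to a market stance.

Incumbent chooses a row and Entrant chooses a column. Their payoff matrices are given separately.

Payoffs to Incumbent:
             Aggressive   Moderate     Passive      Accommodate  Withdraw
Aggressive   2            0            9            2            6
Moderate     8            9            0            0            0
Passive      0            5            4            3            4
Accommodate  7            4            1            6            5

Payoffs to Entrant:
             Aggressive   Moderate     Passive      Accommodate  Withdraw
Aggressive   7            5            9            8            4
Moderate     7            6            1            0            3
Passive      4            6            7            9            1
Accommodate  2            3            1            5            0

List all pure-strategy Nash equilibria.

(Aggressive, Passive), (Moderate, Aggressive), (Accommodate, Accommodate)

For each strategy profile, look for a profitable unilateral deviation.
(Aggressive, Aggressive): Incumbent can switch to Moderate (2 → 8). Not NE.
(Aggressive, Moderate): Incumbent can switch to Moderate (0 → 9). Not NE.
(Aggressive, Passive): Incumbent gets 9, best alternative 4; Entrant gets 9, best alternative 8. No profitable deviation — NE.
(Aggressive, Accommodate): Incumbent can switch to Passive (2 → 3). Not NE.
(Aggressive, Withdraw): Entrant can switch to Aggressive (4 → 7). Not NE.
(Moderate, Aggressive): Incumbent gets 8, best alternative 7; Entrant gets 7, best alternative 6. No profitable deviation — NE.
(Moderate, Moderate): Entrant can switch to Aggressive (6 → 7). Not NE.
(Moderate, Passive): Incumbent can switch to Aggressive (0 → 9). Not NE.
(Moderate, Accommodate): Incumbent can switch to Aggressive (0 → 2). Not NE.
(Moderate, Withdraw): Incumbent can switch to Aggressive (0 → 6). Not NE.
(Passive, Aggressive): Incumbent can switch to Aggressive (0 → 2). Not NE.
(Passive, Moderate): Incumbent can switch to Moderate (5 → 9). Not NE.
(Passive, Passive): Incumbent can switch to Aggressive (4 → 9). Not NE.
(Passive, Accommodate): Incumbent can switch to Accommodate (3 → 6). Not NE.
(Accommodate, Accommodate): Incumbent gets 6, best alternative 3; Entrant gets 5, best alternative 3. No profitable deviation — NE.
(The remaining 5 profiles each have a profitable deviation by the same check.)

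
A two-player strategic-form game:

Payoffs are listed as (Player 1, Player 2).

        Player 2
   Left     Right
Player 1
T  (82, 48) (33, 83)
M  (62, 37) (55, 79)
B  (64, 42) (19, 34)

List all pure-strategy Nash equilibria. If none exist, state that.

(T, Left): Player 2 can switch to Right (48 → 83). Not NE.
(T, Right): Player 1 can switch to M (33 → 55). Not NE.
(M, Left): Player 1 can switch to T (62 → 82). Not NE.
(M, Right): Player 1 gets 55, best alternative 33; Player 2 gets 79, best alternative 37. No profitable deviation — NE.
(B, Left): Player 1 can switch to T (64 → 82). Not NE.
(B, Right): Player 1 can switch to T (19 → 33). Not NE.

The unique pure-strategy Nash equilibrium is (M, Right).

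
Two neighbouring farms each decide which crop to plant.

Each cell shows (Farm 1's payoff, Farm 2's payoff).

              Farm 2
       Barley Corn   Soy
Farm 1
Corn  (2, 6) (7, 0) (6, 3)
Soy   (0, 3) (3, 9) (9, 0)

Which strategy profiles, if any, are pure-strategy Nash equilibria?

(Corn, Barley): Farm 1 gets 2, best alternative 0; Farm 2 gets 6, best alternative 3. No profitable deviation — NE.
(Corn, Corn): Farm 2 can switch to Barley (0 → 6). Not NE.
(Corn, Soy): Farm 1 can switch to Soy (6 → 9). Not NE.
(Soy, Barley): Farm 1 can switch to Corn (0 → 2). Not NE.
(Soy, Corn): Farm 1 can switch to Corn (3 → 7). Not NE.
(Soy, Soy): Farm 2 can switch to Barley (0 → 3). Not NE.

The unique pure-strategy Nash equilibrium is (Corn, Barley).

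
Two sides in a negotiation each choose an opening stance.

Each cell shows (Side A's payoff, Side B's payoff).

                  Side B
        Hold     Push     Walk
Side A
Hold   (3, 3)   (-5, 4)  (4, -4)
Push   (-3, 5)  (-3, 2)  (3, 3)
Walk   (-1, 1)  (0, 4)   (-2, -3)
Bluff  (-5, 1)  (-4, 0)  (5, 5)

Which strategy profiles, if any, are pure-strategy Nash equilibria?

The pure Nash equilibria are (Walk, Push) and (Bluff, Walk).

Side A against Hold: payoffs 3, -3, -1, -5 → best response Hold.
Side A against Push: payoffs -5, -3, 0, -4 → best response Walk.
Side A against Walk: payoffs 4, 3, -2, 5 → best response Bluff.
Side B against Hold: payoffs 3, 4, -4 → best response Push.
Side B against Push: payoffs 5, 2, 3 → best response Hold.
Side B against Walk: payoffs 1, 4, -3 → best response Push.
Side B against Bluff: payoffs 1, 0, 5 → best response Walk.
Mutual best responses: (Walk, Push); (Bluff, Walk).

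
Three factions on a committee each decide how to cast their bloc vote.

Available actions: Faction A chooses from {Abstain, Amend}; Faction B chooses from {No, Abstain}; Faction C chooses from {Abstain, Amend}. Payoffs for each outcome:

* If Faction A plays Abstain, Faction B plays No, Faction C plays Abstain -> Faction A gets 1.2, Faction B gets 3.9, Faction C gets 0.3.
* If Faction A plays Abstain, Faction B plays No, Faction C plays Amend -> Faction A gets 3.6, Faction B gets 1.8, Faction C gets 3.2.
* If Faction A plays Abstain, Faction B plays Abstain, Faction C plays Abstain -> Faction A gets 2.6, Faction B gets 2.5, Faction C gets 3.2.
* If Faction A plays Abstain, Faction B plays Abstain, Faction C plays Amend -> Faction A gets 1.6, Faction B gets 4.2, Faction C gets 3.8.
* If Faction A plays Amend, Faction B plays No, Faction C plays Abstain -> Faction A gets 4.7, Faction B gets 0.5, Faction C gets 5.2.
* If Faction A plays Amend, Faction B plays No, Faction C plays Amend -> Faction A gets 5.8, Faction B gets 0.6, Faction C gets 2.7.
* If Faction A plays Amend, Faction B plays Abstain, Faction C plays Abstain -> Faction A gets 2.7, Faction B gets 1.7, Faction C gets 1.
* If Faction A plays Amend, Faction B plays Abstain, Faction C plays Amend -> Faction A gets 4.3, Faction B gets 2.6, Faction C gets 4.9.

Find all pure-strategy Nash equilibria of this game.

Faction A against (No, Abstain): payoffs 1.2, 4.7 → best response Amend.
Faction A against (No, Amend): payoffs 3.6, 5.8 → best response Amend.
Faction A against (Abstain, Abstain): payoffs 2.6, 2.7 → best response Amend.
Faction A against (Abstain, Amend): payoffs 1.6, 4.3 → best response Amend.
Faction B against (Abstain, Abstain): payoffs 3.9, 2.5 → best response No.
Faction B against (Abstain, Amend): payoffs 1.8, 4.2 → best response Abstain.
Faction B against (Amend, Abstain): payoffs 0.5, 1.7 → best response Abstain.
Faction B against (Amend, Amend): payoffs 0.6, 2.6 → best response Abstain.
Faction C against (Abstain, No): payoffs 0.3, 3.2 → best response Amend.
Faction C against (Abstain, Abstain): payoffs 3.2, 3.8 → best response Amend.
Faction C against (Amend, No): payoffs 5.2, 2.7 → best response Abstain.
Faction C against (Amend, Abstain): payoffs 1, 4.9 → best response Amend.
Mutual best responses: (Amend, Abstain, Amend).

The unique pure-strategy Nash equilibrium is (Amend, Abstain, Amend).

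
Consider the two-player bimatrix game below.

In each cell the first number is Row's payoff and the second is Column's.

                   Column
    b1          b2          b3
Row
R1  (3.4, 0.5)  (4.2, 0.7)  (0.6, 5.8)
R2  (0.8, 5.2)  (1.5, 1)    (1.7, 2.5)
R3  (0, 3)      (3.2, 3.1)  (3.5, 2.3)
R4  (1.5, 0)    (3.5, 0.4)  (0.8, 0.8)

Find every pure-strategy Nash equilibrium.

(R1, b1): Column can switch to b2 (0.5 → 0.7). Not NE.
(R1, b2): Column can switch to b3 (0.7 → 5.8). Not NE.
(R1, b3): Row can switch to R2 (0.6 → 1.7). Not NE.
(R2, b1): Row can switch to R1 (0.8 → 3.4). Not NE.
(R2, b2): Row can switch to R1 (1.5 → 4.2). Not NE.
(R2, b3): Row can switch to R3 (1.7 → 3.5). Not NE.
(R3, b1): Row can switch to R1 (0 → 3.4). Not NE.
(R3, b2): Row can switch to R1 (3.2 → 4.2). Not NE.
(R3, b3): Column can switch to b1 (2.3 → 3). Not NE.
(R4, b1): Row can switch to R1 (1.5 → 3.4). Not NE.
(R4, b2): Row can switch to R1 (3.5 → 4.2). Not NE.
(R4, b3): Row can switch to R2 (0.8 → 1.7). Not NE.

This game has no pure Nash equilibrium.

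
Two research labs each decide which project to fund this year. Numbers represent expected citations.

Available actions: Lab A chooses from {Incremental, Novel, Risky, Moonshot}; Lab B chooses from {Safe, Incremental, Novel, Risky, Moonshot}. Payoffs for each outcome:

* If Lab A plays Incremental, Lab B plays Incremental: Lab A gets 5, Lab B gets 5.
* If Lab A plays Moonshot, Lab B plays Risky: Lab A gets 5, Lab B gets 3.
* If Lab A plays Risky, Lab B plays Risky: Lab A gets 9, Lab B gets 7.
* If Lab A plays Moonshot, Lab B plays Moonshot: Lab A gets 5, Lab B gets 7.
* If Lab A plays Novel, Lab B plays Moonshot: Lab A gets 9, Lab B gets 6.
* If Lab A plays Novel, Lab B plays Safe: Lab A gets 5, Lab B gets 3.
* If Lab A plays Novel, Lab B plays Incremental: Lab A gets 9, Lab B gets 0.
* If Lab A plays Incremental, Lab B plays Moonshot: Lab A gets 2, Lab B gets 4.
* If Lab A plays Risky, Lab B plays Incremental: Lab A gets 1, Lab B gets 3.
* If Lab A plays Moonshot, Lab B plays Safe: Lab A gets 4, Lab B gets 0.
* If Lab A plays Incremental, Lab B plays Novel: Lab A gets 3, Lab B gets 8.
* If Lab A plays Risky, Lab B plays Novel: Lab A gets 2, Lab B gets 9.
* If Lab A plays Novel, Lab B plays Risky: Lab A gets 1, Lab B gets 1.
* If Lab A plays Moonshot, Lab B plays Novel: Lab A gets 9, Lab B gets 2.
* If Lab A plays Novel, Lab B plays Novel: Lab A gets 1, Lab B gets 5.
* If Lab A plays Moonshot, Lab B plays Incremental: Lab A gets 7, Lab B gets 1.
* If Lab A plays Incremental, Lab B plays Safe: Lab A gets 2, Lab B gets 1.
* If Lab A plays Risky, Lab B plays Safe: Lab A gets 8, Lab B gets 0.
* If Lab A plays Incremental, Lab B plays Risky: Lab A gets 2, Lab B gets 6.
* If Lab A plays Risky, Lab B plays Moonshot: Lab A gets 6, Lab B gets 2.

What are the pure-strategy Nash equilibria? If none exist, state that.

For each player, find the best response to each opponent profile; mutual best responses are the pure NE.
Lab A against Safe: payoffs 2, 5, 8, 4 → best response Risky.
Lab A against Incremental: payoffs 5, 9, 1, 7 → best response Novel.
Lab A against Novel: payoffs 3, 1, 2, 9 → best response Moonshot.
Lab A against Risky: payoffs 2, 1, 9, 5 → best response Risky.
Lab A against Moonshot: payoffs 2, 9, 6, 5 → best response Novel.
Lab B against Incremental: payoffs 1, 5, 8, 6, 4 → best response Novel.
Lab B against Novel: payoffs 3, 0, 5, 1, 6 → best response Moonshot.
Lab B against Risky: payoffs 0, 3, 9, 7, 2 → best response Novel.
Lab B against Moonshot: payoffs 0, 1, 2, 3, 7 → best response Moonshot.
Mutual best responses: (Novel, Moonshot).

The unique pure-strategy Nash equilibrium is (Novel, Moonshot).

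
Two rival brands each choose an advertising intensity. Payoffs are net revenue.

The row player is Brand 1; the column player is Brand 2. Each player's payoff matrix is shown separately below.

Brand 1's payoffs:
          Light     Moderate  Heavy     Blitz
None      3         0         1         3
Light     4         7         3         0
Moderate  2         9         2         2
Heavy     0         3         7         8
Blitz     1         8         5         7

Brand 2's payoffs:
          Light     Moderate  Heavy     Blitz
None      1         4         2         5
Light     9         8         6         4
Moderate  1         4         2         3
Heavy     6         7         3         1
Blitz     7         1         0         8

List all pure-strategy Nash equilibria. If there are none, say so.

(Light, Light), (Moderate, Moderate)

(None, Light): Brand 1 can switch to Light (3 → 4). Not NE.
(None, Moderate): Brand 1 can switch to Light (0 → 7). Not NE.
(None, Heavy): Brand 1 can switch to Light (1 → 3). Not NE.
(None, Blitz): Brand 1 can switch to Heavy (3 → 8). Not NE.
(Light, Light): Brand 1 gets 4, best alternative 3; Brand 2 gets 9, best alternative 8. No profitable deviation — NE.
(Light, Moderate): Brand 1 can switch to Moderate (7 → 9). Not NE.
(Light, Heavy): Brand 1 can switch to Heavy (3 → 7). Not NE.
(Moderate, Moderate): Brand 1 gets 9, best alternative 8; Brand 2 gets 4, best alternative 3. No profitable deviation — NE.
(The remaining 12 profiles each have a profitable deviation by the same check.)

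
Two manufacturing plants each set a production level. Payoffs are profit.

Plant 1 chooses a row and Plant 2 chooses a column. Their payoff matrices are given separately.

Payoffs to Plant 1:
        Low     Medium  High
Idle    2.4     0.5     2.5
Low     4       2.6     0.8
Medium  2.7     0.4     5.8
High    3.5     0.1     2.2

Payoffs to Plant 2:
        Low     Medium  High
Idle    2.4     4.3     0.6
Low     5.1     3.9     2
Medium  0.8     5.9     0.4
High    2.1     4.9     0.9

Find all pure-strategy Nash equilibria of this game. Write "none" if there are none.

(Idle, Low): Plant 1 can switch to Low (2.4 → 4). Not NE.
(Idle, Medium): Plant 1 can switch to Low (0.5 → 2.6). Not NE.
(Idle, High): Plant 1 can switch to Medium (2.5 → 5.8). Not NE.
(Low, Low): Plant 1 gets 4, best alternative 3.5; Plant 2 gets 5.1, best alternative 3.9. No profitable deviation — NE.
(Low, Medium): Plant 2 can switch to Low (3.9 → 5.1). Not NE.
(Low, High): Plant 1 can switch to Idle (0.8 → 2.5). Not NE.
(Medium, Low): Plant 1 can switch to Low (2.7 → 4). Not NE.
(The remaining 5 profiles each have a profitable deviation by the same check.)

(Low, Low)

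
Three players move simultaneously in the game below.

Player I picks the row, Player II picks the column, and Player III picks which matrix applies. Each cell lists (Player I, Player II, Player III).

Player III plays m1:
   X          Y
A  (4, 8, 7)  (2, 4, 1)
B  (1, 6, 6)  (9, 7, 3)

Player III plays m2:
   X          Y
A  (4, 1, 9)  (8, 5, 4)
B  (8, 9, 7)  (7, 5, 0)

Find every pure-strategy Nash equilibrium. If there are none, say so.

Check each profile: it is a Nash equilibrium iff no player can strictly gain by switching unilaterally.
(A, X, m1): Player III can switch to m2 (7 → 9). Not NE.
(A, X, m2): Player I can switch to B (4 → 8). Not NE.
(A, Y, m1): Player I can switch to B (2 → 9). Not NE.
(A, Y, m2): Player I gets 8, best alternative 7; Player II gets 5, best alternative 1; Player III gets 4, best alternative 1. No profitable deviation — NE.
(B, X, m1): Player I can switch to A (1 → 4). Not NE.
(B, X, m2): Player I gets 8, best alternative 4; Player II gets 9, best alternative 5; Player III gets 7, best alternative 6. No profitable deviation — NE.
(B, Y, m1): Player I gets 9, best alternative 2; Player II gets 7, best alternative 6; Player III gets 3, best alternative 0. No profitable deviation — NE.
(B, Y, m2): Player I can switch to A (7 → 8). Not NE.

(A, Y, m2), (B, X, m2), (B, Y, m1)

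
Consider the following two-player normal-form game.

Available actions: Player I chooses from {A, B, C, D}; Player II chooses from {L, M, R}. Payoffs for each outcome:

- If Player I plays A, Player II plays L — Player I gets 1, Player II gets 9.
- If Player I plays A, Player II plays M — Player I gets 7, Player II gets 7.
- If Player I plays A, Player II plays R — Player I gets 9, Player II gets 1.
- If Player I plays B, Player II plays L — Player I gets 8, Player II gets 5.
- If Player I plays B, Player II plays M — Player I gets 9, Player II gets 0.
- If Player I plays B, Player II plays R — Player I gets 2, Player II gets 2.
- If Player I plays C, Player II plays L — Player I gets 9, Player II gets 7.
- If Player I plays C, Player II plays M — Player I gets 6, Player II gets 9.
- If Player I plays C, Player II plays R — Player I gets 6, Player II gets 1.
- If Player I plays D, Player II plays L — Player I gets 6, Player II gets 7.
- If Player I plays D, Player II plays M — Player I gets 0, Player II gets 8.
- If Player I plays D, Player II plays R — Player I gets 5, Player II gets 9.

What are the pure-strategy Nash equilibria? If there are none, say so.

Player I against L: payoffs 1, 8, 9, 6 → best response C.
Player I against M: payoffs 7, 9, 6, 0 → best response B.
Player I against R: payoffs 9, 2, 6, 5 → best response A.
Player II against A: payoffs 9, 7, 1 → best response L.
Player II against B: payoffs 5, 0, 2 → best response L.
Player II against C: payoffs 7, 9, 1 → best response M.
Player II against D: payoffs 7, 8, 9 → best response R.
No profile is a mutual best response for all players.

No pure-strategy Nash equilibrium.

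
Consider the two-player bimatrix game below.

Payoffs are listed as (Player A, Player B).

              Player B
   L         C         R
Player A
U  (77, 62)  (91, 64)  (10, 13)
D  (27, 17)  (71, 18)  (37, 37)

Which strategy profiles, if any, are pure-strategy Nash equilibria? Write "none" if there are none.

Player A against L: payoffs 77, 27 → best response U.
Player A against C: payoffs 91, 71 → best response U.
Player A against R: payoffs 10, 37 → best response D.
Player B against U: payoffs 62, 64, 13 → best response C.
Player B against D: payoffs 17, 18, 37 → best response R.
Mutual best responses: (U, C); (D, R).

Pure-strategy Nash equilibria: (U, C) and (D, R)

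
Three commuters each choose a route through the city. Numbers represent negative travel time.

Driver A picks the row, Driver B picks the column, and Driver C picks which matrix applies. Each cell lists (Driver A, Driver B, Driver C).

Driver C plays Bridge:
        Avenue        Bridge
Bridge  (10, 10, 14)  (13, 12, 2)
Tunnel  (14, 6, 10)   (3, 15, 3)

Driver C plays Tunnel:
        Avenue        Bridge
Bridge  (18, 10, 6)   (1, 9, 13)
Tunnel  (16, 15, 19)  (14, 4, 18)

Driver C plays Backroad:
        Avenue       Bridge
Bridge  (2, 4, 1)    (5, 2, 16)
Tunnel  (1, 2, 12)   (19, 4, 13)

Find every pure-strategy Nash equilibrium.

none

Driver A against (Avenue, Bridge): payoffs 10, 14 → best response Tunnel.
Driver A against (Avenue, Tunnel): payoffs 18, 16 → best response Bridge.
Driver A against (Avenue, Backroad): payoffs 2, 1 → best response Bridge.
Driver A against (Bridge, Bridge): payoffs 13, 3 → best response Bridge.
Driver A against (Bridge, Tunnel): payoffs 1, 14 → best response Tunnel.
Driver A against (Bridge, Backroad): payoffs 5, 19 → best response Tunnel.
Driver B against (Bridge, Bridge): payoffs 10, 12 → best response Bridge.
Driver B against (Bridge, Tunnel): payoffs 10, 9 → best response Avenue.
Driver B against (Bridge, Backroad): payoffs 4, 2 → best response Avenue.
Driver B against (Tunnel, Bridge): payoffs 6, 15 → best response Bridge.
Driver B against (Tunnel, Tunnel): payoffs 15, 4 → best response Avenue.
Driver B against (Tunnel, Backroad): payoffs 2, 4 → best response Bridge.
Driver C against (Bridge, Avenue): payoffs 14, 6, 1 → best response Bridge.
Driver C against (Bridge, Bridge): payoffs 2, 13, 16 → best response Backroad.
Driver C against (Tunnel, Avenue): payoffs 10, 19, 12 → best response Tunnel.
Driver C against (Tunnel, Bridge): payoffs 3, 18, 13 → best response Tunnel.
No profile is a mutual best response for all players.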